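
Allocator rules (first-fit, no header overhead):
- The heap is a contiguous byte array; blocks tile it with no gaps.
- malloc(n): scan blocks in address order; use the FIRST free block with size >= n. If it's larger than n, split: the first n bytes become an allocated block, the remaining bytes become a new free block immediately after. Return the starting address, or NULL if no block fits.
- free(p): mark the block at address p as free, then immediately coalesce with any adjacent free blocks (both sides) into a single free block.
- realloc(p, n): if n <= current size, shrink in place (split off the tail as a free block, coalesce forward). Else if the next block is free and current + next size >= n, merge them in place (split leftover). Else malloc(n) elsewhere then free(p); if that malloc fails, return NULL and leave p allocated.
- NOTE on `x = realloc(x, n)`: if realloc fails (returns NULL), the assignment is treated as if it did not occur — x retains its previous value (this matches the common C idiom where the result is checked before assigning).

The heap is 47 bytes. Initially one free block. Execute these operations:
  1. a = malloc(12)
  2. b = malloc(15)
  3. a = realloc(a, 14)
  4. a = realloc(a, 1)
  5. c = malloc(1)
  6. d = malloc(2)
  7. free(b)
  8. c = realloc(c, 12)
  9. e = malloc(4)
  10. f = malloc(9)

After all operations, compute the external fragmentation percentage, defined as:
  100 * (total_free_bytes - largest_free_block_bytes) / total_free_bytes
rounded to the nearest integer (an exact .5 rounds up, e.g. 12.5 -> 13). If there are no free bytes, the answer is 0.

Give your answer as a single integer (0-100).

Op 1: a = malloc(12) -> a = 0; heap: [0-11 ALLOC][12-46 FREE]
Op 2: b = malloc(15) -> b = 12; heap: [0-11 ALLOC][12-26 ALLOC][27-46 FREE]
Op 3: a = realloc(a, 14) -> a = 27; heap: [0-11 FREE][12-26 ALLOC][27-40 ALLOC][41-46 FREE]
Op 4: a = realloc(a, 1) -> a = 27; heap: [0-11 FREE][12-26 ALLOC][27-27 ALLOC][28-46 FREE]
Op 5: c = malloc(1) -> c = 0; heap: [0-0 ALLOC][1-11 FREE][12-26 ALLOC][27-27 ALLOC][28-46 FREE]
Op 6: d = malloc(2) -> d = 1; heap: [0-0 ALLOC][1-2 ALLOC][3-11 FREE][12-26 ALLOC][27-27 ALLOC][28-46 FREE]
Op 7: free(b) -> (freed b); heap: [0-0 ALLOC][1-2 ALLOC][3-26 FREE][27-27 ALLOC][28-46 FREE]
Op 8: c = realloc(c, 12) -> c = 3; heap: [0-0 FREE][1-2 ALLOC][3-14 ALLOC][15-26 FREE][27-27 ALLOC][28-46 FREE]
Op 9: e = malloc(4) -> e = 15; heap: [0-0 FREE][1-2 ALLOC][3-14 ALLOC][15-18 ALLOC][19-26 FREE][27-27 ALLOC][28-46 FREE]
Op 10: f = malloc(9) -> f = 28; heap: [0-0 FREE][1-2 ALLOC][3-14 ALLOC][15-18 ALLOC][19-26 FREE][27-27 ALLOC][28-36 ALLOC][37-46 FREE]
Free blocks: [1 8 10] total_free=19 largest=10 -> 100*(19-10)/19 = 900/19 ≈ 47.368 -> rounds to 47

Answer: 47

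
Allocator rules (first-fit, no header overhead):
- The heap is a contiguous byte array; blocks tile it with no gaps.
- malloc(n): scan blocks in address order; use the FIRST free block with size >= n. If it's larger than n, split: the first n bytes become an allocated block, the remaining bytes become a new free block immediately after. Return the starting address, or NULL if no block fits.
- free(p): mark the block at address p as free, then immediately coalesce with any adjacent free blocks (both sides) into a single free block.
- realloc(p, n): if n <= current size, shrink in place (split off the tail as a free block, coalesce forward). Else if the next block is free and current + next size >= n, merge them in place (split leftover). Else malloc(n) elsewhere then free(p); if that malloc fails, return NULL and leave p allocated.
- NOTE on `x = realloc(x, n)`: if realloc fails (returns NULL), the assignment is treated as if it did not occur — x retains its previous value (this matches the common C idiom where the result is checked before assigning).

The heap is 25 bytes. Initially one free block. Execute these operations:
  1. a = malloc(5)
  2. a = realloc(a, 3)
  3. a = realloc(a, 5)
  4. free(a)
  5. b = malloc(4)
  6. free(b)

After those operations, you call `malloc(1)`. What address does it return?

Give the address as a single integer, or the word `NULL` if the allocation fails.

Op 1: a = malloc(5) -> a = 0; heap: [0-4 ALLOC][5-24 FREE]
Op 2: a = realloc(a, 3) -> a = 0; heap: [0-2 ALLOC][3-24 FREE]
Op 3: a = realloc(a, 5) -> a = 0; heap: [0-4 ALLOC][5-24 FREE]
Op 4: free(a) -> (freed a); heap: [0-24 FREE]
Op 5: b = malloc(4) -> b = 0; heap: [0-3 ALLOC][4-24 FREE]
Op 6: free(b) -> (freed b); heap: [0-24 FREE]
malloc(1): first-fit scan over [0-24 FREE] -> 0

Answer: 0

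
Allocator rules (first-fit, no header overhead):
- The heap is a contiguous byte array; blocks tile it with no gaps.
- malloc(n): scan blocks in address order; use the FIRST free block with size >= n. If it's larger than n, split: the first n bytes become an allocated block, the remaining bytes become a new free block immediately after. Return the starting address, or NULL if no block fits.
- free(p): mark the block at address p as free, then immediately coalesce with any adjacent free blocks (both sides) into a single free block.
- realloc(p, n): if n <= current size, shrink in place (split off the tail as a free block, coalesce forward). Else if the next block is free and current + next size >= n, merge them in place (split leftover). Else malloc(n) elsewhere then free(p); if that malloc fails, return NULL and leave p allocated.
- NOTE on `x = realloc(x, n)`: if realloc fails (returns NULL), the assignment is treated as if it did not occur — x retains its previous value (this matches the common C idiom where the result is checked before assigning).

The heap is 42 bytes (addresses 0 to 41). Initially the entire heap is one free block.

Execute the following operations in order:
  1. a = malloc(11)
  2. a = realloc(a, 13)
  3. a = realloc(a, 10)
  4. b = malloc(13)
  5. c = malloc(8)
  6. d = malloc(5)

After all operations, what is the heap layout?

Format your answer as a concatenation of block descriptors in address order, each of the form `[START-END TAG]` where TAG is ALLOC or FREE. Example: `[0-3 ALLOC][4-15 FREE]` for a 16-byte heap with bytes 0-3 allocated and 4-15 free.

Op 1: a = malloc(11) -> a = 0; heap: [0-10 ALLOC][11-41 FREE]
Op 2: a = realloc(a, 13) -> a = 0; heap: [0-12 ALLOC][13-41 FREE]
Op 3: a = realloc(a, 10) -> a = 0; heap: [0-9 ALLOC][10-41 FREE]
Op 4: b = malloc(13) -> b = 10; heap: [0-9 ALLOC][10-22 ALLOC][23-41 FREE]
Op 5: c = malloc(8) -> c = 23; heap: [0-9 ALLOC][10-22 ALLOC][23-30 ALLOC][31-41 FREE]
Op 6: d = malloc(5) -> d = 31; heap: [0-9 ALLOC][10-22 ALLOC][23-30 ALLOC][31-35 ALLOC][36-41 FREE]

Answer: [0-9 ALLOC][10-22 ALLOC][23-30 ALLOC][31-35 ALLOC][36-41 FREE]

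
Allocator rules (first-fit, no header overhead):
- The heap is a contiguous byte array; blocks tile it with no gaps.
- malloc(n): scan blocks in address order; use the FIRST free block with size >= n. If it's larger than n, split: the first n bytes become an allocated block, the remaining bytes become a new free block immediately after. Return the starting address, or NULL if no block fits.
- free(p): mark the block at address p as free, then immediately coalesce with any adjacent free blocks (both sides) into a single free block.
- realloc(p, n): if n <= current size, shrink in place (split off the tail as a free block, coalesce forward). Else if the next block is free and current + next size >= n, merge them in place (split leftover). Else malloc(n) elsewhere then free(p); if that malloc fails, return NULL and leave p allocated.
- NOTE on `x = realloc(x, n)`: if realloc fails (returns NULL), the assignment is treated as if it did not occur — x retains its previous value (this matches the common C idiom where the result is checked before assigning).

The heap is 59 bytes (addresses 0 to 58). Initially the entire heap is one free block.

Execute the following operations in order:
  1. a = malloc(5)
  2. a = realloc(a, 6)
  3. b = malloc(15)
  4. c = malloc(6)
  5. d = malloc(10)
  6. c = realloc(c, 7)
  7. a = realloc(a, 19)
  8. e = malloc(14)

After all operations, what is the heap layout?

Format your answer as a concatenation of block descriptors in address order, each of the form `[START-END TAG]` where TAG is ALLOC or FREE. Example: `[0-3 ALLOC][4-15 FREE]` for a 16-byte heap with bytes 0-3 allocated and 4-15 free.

Op 1: a = malloc(5) -> a = 0; heap: [0-4 ALLOC][5-58 FREE]
Op 2: a = realloc(a, 6) -> a = 0; heap: [0-5 ALLOC][6-58 FREE]
Op 3: b = malloc(15) -> b = 6; heap: [0-5 ALLOC][6-20 ALLOC][21-58 FREE]
Op 4: c = malloc(6) -> c = 21; heap: [0-5 ALLOC][6-20 ALLOC][21-26 ALLOC][27-58 FREE]
Op 5: d = malloc(10) -> d = 27; heap: [0-5 ALLOC][6-20 ALLOC][21-26 ALLOC][27-36 ALLOC][37-58 FREE]
Op 6: c = realloc(c, 7) -> c = 37; heap: [0-5 ALLOC][6-20 ALLOC][21-26 FREE][27-36 ALLOC][37-43 ALLOC][44-58 FREE]
Op 7: a = realloc(a, 19) -> NULL (a unchanged); heap: [0-5 ALLOC][6-20 ALLOC][21-26 FREE][27-36 ALLOC][37-43 ALLOC][44-58 FREE]
Op 8: e = malloc(14) -> e = 44; heap: [0-5 ALLOC][6-20 ALLOC][21-26 FREE][27-36 ALLOC][37-43 ALLOC][44-57 ALLOC][58-58 FREE]

Answer: [0-5 ALLOC][6-20 ALLOC][21-26 FREE][27-36 ALLOC][37-43 ALLOC][44-57 ALLOC][58-58 FREE]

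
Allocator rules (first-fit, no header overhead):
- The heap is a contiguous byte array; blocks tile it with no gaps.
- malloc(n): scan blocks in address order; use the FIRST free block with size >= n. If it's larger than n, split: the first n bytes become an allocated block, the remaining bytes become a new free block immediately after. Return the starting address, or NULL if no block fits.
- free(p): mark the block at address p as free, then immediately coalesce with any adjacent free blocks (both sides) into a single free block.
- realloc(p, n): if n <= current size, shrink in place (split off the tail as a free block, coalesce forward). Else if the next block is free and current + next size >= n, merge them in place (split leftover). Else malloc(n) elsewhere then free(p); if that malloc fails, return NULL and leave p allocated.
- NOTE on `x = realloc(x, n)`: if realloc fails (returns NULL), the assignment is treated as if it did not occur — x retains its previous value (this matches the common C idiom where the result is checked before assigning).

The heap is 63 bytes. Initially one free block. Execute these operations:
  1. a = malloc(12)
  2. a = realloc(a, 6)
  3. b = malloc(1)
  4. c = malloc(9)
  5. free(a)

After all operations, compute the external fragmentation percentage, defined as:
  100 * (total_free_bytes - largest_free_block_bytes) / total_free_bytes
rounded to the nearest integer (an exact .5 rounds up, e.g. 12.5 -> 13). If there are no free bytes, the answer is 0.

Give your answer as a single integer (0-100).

Op 1: a = malloc(12) -> a = 0; heap: [0-11 ALLOC][12-62 FREE]
Op 2: a = realloc(a, 6) -> a = 0; heap: [0-5 ALLOC][6-62 FREE]
Op 3: b = malloc(1) -> b = 6; heap: [0-5 ALLOC][6-6 ALLOC][7-62 FREE]
Op 4: c = malloc(9) -> c = 7; heap: [0-5 ALLOC][6-6 ALLOC][7-15 ALLOC][16-62 FREE]
Op 5: free(a) -> (freed a); heap: [0-5 FREE][6-6 ALLOC][7-15 ALLOC][16-62 FREE]
Free blocks: [6 47] total_free=53 largest=47 -> 100*(53-47)/53 = 600/53 ≈ 11.321 -> rounds to 11

Answer: 11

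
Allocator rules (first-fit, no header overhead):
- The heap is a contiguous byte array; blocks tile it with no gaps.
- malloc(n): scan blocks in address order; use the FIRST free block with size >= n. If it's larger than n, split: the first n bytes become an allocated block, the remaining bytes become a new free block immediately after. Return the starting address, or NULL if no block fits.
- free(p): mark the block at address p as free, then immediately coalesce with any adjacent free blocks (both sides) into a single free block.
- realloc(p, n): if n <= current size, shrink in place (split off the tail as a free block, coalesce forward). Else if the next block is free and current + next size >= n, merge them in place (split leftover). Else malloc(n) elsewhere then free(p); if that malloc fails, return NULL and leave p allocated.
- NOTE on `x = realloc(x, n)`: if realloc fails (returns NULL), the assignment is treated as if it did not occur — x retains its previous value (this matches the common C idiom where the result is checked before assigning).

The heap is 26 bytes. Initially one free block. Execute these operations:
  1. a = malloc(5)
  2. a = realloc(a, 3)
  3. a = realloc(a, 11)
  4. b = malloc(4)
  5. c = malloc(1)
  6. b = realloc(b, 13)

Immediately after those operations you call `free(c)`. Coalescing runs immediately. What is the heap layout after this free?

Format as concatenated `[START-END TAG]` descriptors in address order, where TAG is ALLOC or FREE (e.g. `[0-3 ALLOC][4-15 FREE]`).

Answer: [0-10 ALLOC][11-14 ALLOC][15-25 FREE]

Derivation:
Op 1: a = malloc(5) -> a = 0; heap: [0-4 ALLOC][5-25 FREE]
Op 2: a = realloc(a, 3) -> a = 0; heap: [0-2 ALLOC][3-25 FREE]
Op 3: a = realloc(a, 11) -> a = 0; heap: [0-10 ALLOC][11-25 FREE]
Op 4: b = malloc(4) -> b = 11; heap: [0-10 ALLOC][11-14 ALLOC][15-25 FREE]
Op 5: c = malloc(1) -> c = 15; heap: [0-10 ALLOC][11-14 ALLOC][15-15 ALLOC][16-25 FREE]
Op 6: b = realloc(b, 13) -> NULL (b unchanged); heap: [0-10 ALLOC][11-14 ALLOC][15-15 ALLOC][16-25 FREE]
free(c): c = 15 -> block [15-15 ALLOC]; mark free, coalesce with adjacent free neighbors -> [0-10 ALLOC][11-14 ALLOC][15-25 FREE]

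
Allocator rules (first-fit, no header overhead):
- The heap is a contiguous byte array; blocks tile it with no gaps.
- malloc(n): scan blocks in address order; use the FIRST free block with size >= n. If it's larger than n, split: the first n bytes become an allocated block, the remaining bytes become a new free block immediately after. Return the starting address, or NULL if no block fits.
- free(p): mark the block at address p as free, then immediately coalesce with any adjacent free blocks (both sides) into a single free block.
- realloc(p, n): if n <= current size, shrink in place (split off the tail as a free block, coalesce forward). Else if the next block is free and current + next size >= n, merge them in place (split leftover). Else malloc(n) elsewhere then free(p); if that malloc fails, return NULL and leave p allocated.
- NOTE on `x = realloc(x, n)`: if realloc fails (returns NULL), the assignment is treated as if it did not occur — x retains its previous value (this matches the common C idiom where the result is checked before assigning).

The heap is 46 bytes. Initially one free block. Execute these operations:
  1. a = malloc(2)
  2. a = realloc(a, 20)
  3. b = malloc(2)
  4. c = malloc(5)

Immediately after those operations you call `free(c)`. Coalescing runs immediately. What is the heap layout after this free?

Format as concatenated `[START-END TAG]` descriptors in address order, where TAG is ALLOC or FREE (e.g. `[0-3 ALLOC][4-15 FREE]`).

Op 1: a = malloc(2) -> a = 0; heap: [0-1 ALLOC][2-45 FREE]
Op 2: a = realloc(a, 20) -> a = 0; heap: [0-19 ALLOC][20-45 FREE]
Op 3: b = malloc(2) -> b = 20; heap: [0-19 ALLOC][20-21 ALLOC][22-45 FREE]
Op 4: c = malloc(5) -> c = 22; heap: [0-19 ALLOC][20-21 ALLOC][22-26 ALLOC][27-45 FREE]
free(c): c = 22 -> block [22-26 ALLOC]; mark free, coalesce with adjacent free neighbors -> [0-19 ALLOC][20-21 ALLOC][22-45 FREE]

Answer: [0-19 ALLOC][20-21 ALLOC][22-45 FREE]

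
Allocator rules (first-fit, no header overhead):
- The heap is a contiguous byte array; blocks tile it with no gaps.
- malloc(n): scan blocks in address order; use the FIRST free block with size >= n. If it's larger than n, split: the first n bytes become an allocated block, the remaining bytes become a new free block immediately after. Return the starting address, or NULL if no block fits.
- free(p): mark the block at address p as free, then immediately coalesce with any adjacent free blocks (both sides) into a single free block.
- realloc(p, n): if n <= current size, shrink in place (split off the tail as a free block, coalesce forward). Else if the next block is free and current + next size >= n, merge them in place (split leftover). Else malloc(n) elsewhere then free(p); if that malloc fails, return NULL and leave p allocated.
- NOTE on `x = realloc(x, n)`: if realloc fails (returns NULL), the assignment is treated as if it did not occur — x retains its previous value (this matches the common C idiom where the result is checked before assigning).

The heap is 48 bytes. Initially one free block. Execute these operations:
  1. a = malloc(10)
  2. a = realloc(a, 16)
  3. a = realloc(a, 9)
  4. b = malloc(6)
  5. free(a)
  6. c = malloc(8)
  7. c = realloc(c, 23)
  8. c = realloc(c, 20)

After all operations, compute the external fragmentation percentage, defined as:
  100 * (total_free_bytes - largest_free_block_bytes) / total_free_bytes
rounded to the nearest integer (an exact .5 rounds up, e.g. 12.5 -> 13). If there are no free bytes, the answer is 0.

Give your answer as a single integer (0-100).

Op 1: a = malloc(10) -> a = 0; heap: [0-9 ALLOC][10-47 FREE]
Op 2: a = realloc(a, 16) -> a = 0; heap: [0-15 ALLOC][16-47 FREE]
Op 3: a = realloc(a, 9) -> a = 0; heap: [0-8 ALLOC][9-47 FREE]
Op 4: b = malloc(6) -> b = 9; heap: [0-8 ALLOC][9-14 ALLOC][15-47 FREE]
Op 5: free(a) -> (freed a); heap: [0-8 FREE][9-14 ALLOC][15-47 FREE]
Op 6: c = malloc(8) -> c = 0; heap: [0-7 ALLOC][8-8 FREE][9-14 ALLOC][15-47 FREE]
Op 7: c = realloc(c, 23) -> c = 15; heap: [0-8 FREE][9-14 ALLOC][15-37 ALLOC][38-47 FREE]
Op 8: c = realloc(c, 20) -> c = 15; heap: [0-8 FREE][9-14 ALLOC][15-34 ALLOC][35-47 FREE]
Free blocks: [9 13] total_free=22 largest=13 -> 100*(22-13)/22 = 900/22 ≈ 40.909 -> rounds to 41

Answer: 41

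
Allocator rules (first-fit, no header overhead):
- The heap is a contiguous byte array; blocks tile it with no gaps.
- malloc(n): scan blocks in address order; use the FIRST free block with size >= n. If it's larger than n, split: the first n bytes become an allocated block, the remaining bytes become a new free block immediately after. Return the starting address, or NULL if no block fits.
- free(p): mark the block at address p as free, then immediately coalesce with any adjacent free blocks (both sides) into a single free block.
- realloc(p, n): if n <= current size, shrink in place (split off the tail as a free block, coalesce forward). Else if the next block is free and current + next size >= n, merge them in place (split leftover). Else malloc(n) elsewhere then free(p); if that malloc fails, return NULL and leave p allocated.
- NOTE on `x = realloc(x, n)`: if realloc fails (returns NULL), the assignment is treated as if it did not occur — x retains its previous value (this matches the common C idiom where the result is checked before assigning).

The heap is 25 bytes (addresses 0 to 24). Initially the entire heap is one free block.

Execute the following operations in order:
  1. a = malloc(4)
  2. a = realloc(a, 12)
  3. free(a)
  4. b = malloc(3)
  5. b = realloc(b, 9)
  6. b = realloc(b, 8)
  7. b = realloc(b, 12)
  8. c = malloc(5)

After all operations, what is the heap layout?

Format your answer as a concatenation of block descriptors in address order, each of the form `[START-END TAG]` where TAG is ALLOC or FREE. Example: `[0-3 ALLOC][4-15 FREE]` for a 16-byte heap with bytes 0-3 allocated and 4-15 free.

Answer: [0-11 ALLOC][12-16 ALLOC][17-24 FREE]

Derivation:
Op 1: a = malloc(4) -> a = 0; heap: [0-3 ALLOC][4-24 FREE]
Op 2: a = realloc(a, 12) -> a = 0; heap: [0-11 ALLOC][12-24 FREE]
Op 3: free(a) -> (freed a); heap: [0-24 FREE]
Op 4: b = malloc(3) -> b = 0; heap: [0-2 ALLOC][3-24 FREE]
Op 5: b = realloc(b, 9) -> b = 0; heap: [0-8 ALLOC][9-24 FREE]
Op 6: b = realloc(b, 8) -> b = 0; heap: [0-7 ALLOC][8-24 FREE]
Op 7: b = realloc(b, 12) -> b = 0; heap: [0-11 ALLOC][12-24 FREE]
Op 8: c = malloc(5) -> c = 12; heap: [0-11 ALLOC][12-16 ALLOC][17-24 FREE]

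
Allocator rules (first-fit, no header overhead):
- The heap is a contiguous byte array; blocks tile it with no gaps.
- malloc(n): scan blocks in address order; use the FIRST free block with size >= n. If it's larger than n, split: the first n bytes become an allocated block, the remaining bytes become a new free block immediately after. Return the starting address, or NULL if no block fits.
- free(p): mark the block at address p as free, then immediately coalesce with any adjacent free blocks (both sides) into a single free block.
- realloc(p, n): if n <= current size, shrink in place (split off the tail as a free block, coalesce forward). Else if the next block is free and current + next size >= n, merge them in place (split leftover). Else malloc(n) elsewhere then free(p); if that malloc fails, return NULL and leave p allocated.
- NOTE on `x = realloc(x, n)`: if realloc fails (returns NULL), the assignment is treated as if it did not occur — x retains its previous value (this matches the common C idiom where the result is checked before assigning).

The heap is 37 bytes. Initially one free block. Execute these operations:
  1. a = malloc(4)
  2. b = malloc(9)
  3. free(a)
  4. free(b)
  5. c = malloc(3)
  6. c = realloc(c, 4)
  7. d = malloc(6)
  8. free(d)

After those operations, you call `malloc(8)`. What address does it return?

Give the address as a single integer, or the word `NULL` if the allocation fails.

Op 1: a = malloc(4) -> a = 0; heap: [0-3 ALLOC][4-36 FREE]
Op 2: b = malloc(9) -> b = 4; heap: [0-3 ALLOC][4-12 ALLOC][13-36 FREE]
Op 3: free(a) -> (freed a); heap: [0-3 FREE][4-12 ALLOC][13-36 FREE]
Op 4: free(b) -> (freed b); heap: [0-36 FREE]
Op 5: c = malloc(3) -> c = 0; heap: [0-2 ALLOC][3-36 FREE]
Op 6: c = realloc(c, 4) -> c = 0; heap: [0-3 ALLOC][4-36 FREE]
Op 7: d = malloc(6) -> d = 4; heap: [0-3 ALLOC][4-9 ALLOC][10-36 FREE]
Op 8: free(d) -> (freed d); heap: [0-3 ALLOC][4-36 FREE]
malloc(8): first-fit scan over [0-3 ALLOC][4-36 FREE] -> 4

Answer: 4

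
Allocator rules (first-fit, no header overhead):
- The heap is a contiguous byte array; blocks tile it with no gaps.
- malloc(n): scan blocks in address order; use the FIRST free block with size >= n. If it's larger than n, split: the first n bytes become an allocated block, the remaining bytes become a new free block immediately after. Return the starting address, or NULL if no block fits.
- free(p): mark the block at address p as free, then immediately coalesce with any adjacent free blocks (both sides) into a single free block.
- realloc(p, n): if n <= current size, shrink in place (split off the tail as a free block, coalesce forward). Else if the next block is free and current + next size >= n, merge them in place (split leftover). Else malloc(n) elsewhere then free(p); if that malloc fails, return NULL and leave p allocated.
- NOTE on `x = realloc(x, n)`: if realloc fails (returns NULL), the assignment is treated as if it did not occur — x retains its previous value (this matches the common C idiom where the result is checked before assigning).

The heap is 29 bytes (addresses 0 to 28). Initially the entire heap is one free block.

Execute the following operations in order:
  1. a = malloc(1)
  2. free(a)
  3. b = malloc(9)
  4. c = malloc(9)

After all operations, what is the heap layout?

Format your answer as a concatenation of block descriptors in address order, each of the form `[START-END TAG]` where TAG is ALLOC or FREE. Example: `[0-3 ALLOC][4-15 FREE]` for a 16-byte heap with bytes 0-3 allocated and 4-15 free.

Op 1: a = malloc(1) -> a = 0; heap: [0-0 ALLOC][1-28 FREE]
Op 2: free(a) -> (freed a); heap: [0-28 FREE]
Op 3: b = malloc(9) -> b = 0; heap: [0-8 ALLOC][9-28 FREE]
Op 4: c = malloc(9) -> c = 9; heap: [0-8 ALLOC][9-17 ALLOC][18-28 FREE]

Answer: [0-8 ALLOC][9-17 ALLOC][18-28 FREE]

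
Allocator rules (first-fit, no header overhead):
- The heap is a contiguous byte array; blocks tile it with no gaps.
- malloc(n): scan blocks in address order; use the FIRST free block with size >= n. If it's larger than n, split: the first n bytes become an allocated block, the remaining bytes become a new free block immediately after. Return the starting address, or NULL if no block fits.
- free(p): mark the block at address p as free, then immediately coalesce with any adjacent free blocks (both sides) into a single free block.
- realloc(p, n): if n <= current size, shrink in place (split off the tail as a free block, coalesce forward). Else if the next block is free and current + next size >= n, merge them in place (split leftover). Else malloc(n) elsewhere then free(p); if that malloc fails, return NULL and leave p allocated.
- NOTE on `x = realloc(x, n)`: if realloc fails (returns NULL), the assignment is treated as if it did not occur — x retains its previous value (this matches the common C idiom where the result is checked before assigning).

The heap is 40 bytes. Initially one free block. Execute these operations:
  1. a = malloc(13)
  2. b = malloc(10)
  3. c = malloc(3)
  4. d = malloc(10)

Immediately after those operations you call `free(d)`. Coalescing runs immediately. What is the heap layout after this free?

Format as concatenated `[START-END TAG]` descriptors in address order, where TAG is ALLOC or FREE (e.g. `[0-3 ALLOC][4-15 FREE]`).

Answer: [0-12 ALLOC][13-22 ALLOC][23-25 ALLOC][26-39 FREE]

Derivation:
Op 1: a = malloc(13) -> a = 0; heap: [0-12 ALLOC][13-39 FREE]
Op 2: b = malloc(10) -> b = 13; heap: [0-12 ALLOC][13-22 ALLOC][23-39 FREE]
Op 3: c = malloc(3) -> c = 23; heap: [0-12 ALLOC][13-22 ALLOC][23-25 ALLOC][26-39 FREE]
Op 4: d = malloc(10) -> d = 26; heap: [0-12 ALLOC][13-22 ALLOC][23-25 ALLOC][26-35 ALLOC][36-39 FREE]
free(d): d = 26 -> block [26-35 ALLOC]; mark free, coalesce with adjacent free neighbors -> [0-12 ALLOC][13-22 ALLOC][23-25 ALLOC][26-39 FREE]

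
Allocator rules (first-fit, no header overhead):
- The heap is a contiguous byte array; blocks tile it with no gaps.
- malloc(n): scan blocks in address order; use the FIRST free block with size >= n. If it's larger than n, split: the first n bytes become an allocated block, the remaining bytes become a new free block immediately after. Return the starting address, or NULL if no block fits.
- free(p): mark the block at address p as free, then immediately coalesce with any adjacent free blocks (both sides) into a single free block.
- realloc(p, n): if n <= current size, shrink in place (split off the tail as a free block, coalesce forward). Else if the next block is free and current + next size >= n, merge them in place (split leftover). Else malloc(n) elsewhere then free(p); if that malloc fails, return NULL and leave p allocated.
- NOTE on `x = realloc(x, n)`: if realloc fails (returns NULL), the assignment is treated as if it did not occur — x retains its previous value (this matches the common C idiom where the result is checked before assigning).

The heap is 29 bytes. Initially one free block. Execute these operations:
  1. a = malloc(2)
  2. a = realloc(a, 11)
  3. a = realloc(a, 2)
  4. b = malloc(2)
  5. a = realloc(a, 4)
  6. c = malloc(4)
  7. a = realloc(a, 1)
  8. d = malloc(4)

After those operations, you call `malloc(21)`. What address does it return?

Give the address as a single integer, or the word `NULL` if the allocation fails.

Op 1: a = malloc(2) -> a = 0; heap: [0-1 ALLOC][2-28 FREE]
Op 2: a = realloc(a, 11) -> a = 0; heap: [0-10 ALLOC][11-28 FREE]
Op 3: a = realloc(a, 2) -> a = 0; heap: [0-1 ALLOC][2-28 FREE]
Op 4: b = malloc(2) -> b = 2; heap: [0-1 ALLOC][2-3 ALLOC][4-28 FREE]
Op 5: a = realloc(a, 4) -> a = 4; heap: [0-1 FREE][2-3 ALLOC][4-7 ALLOC][8-28 FREE]
Op 6: c = malloc(4) -> c = 8; heap: [0-1 FREE][2-3 ALLOC][4-7 ALLOC][8-11 ALLOC][12-28 FREE]
Op 7: a = realloc(a, 1) -> a = 4; heap: [0-1 FREE][2-3 ALLOC][4-4 ALLOC][5-7 FREE][8-11 ALLOC][12-28 FREE]
Op 8: d = malloc(4) -> d = 12; heap: [0-1 FREE][2-3 ALLOC][4-4 ALLOC][5-7 FREE][8-11 ALLOC][12-15 ALLOC][16-28 FREE]
malloc(21): first-fit scan over [0-1 FREE][2-3 ALLOC][4-4 ALLOC][5-7 FREE][8-11 ALLOC][12-15 ALLOC][16-28 FREE] -> NULL

Answer: NULL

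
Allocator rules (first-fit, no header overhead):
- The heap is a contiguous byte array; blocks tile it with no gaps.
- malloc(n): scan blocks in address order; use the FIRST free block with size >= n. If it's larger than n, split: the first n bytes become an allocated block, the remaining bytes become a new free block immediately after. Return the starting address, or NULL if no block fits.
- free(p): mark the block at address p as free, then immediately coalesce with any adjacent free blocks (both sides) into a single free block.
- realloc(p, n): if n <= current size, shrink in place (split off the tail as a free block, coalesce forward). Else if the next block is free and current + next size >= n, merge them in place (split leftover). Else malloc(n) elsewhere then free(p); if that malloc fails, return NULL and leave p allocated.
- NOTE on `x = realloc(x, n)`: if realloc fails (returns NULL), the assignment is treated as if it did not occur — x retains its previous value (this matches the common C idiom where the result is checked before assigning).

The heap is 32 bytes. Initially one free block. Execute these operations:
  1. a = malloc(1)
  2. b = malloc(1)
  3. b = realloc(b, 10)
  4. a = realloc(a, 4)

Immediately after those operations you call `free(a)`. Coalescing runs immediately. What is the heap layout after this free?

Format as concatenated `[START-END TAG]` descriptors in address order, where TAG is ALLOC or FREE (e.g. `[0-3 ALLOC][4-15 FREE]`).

Answer: [0-0 FREE][1-10 ALLOC][11-31 FREE]

Derivation:
Op 1: a = malloc(1) -> a = 0; heap: [0-0 ALLOC][1-31 FREE]
Op 2: b = malloc(1) -> b = 1; heap: [0-0 ALLOC][1-1 ALLOC][2-31 FREE]
Op 3: b = realloc(b, 10) -> b = 1; heap: [0-0 ALLOC][1-10 ALLOC][11-31 FREE]
Op 4: a = realloc(a, 4) -> a = 11; heap: [0-0 FREE][1-10 ALLOC][11-14 ALLOC][15-31 FREE]
free(a): a = 11 -> block [11-14 ALLOC]; mark free, coalesce with adjacent free neighbors -> [0-0 FREE][1-10 ALLOC][11-31 FREE]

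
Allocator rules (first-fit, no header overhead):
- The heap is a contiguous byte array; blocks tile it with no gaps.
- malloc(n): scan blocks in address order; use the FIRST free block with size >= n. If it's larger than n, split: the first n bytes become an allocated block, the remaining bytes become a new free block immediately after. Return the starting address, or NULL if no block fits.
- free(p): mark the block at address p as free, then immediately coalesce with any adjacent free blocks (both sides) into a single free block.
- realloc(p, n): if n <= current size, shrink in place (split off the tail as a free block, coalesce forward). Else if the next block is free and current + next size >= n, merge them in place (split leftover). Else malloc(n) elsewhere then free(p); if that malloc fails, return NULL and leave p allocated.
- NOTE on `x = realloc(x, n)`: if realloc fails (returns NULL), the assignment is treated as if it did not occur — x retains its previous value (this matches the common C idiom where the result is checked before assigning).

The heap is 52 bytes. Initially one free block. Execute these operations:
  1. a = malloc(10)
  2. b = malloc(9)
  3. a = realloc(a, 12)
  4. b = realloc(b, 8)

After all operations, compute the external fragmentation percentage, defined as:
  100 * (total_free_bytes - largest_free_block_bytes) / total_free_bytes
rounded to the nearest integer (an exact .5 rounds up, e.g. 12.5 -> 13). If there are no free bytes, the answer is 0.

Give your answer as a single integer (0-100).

Op 1: a = malloc(10) -> a = 0; heap: [0-9 ALLOC][10-51 FREE]
Op 2: b = malloc(9) -> b = 10; heap: [0-9 ALLOC][10-18 ALLOC][19-51 FREE]
Op 3: a = realloc(a, 12) -> a = 19; heap: [0-9 FREE][10-18 ALLOC][19-30 ALLOC][31-51 FREE]
Op 4: b = realloc(b, 8) -> b = 10; heap: [0-9 FREE][10-17 ALLOC][18-18 FREE][19-30 ALLOC][31-51 FREE]
Free blocks: [10 1 21] total_free=32 largest=21 -> 100*(32-21)/32 = 1100/32 = 34.375 -> rounds to 34

Answer: 34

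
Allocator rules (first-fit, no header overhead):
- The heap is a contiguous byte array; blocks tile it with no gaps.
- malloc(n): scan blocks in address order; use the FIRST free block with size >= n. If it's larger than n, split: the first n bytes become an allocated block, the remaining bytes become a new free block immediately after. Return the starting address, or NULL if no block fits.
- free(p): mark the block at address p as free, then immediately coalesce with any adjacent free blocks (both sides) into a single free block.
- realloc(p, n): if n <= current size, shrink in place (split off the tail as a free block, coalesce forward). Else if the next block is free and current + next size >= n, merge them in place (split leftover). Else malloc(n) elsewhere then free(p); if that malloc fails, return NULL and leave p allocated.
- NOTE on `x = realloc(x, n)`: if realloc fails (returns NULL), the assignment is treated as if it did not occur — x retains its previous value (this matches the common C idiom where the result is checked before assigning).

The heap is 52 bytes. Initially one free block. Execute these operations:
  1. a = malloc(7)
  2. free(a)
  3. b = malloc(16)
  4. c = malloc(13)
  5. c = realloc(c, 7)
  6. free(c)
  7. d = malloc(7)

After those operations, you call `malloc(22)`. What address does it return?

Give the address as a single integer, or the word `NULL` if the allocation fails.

Answer: 23

Derivation:
Op 1: a = malloc(7) -> a = 0; heap: [0-6 ALLOC][7-51 FREE]
Op 2: free(a) -> (freed a); heap: [0-51 FREE]
Op 3: b = malloc(16) -> b = 0; heap: [0-15 ALLOC][16-51 FREE]
Op 4: c = malloc(13) -> c = 16; heap: [0-15 ALLOC][16-28 ALLOC][29-51 FREE]
Op 5: c = realloc(c, 7) -> c = 16; heap: [0-15 ALLOC][16-22 ALLOC][23-51 FREE]
Op 6: free(c) -> (freed c); heap: [0-15 ALLOC][16-51 FREE]
Op 7: d = malloc(7) -> d = 16; heap: [0-15 ALLOC][16-22 ALLOC][23-51 FREE]
malloc(22): first-fit scan over [0-15 ALLOC][16-22 ALLOC][23-51 FREE] -> 23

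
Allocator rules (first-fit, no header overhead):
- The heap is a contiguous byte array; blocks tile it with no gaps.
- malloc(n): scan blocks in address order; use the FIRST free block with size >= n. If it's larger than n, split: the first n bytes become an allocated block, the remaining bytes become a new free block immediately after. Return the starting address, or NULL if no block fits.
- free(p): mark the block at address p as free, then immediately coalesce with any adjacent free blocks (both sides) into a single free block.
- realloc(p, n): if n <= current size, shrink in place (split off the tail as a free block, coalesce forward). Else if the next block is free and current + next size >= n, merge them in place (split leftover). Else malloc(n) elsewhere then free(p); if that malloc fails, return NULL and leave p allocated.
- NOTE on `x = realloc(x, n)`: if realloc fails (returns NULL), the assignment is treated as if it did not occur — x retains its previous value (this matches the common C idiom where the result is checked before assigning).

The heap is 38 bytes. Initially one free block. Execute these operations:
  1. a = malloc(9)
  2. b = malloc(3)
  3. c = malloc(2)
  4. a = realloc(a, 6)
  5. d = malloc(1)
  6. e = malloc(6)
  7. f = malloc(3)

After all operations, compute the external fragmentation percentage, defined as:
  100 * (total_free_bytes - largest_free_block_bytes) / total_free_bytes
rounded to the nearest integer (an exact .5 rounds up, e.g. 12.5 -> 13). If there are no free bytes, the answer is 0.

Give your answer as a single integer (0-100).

Answer: 12

Derivation:
Op 1: a = malloc(9) -> a = 0; heap: [0-8 ALLOC][9-37 FREE]
Op 2: b = malloc(3) -> b = 9; heap: [0-8 ALLOC][9-11 ALLOC][12-37 FREE]
Op 3: c = malloc(2) -> c = 12; heap: [0-8 ALLOC][9-11 ALLOC][12-13 ALLOC][14-37 FREE]
Op 4: a = realloc(a, 6) -> a = 0; heap: [0-5 ALLOC][6-8 FREE][9-11 ALLOC][12-13 ALLOC][14-37 FREE]
Op 5: d = malloc(1) -> d = 6; heap: [0-5 ALLOC][6-6 ALLOC][7-8 FREE][9-11 ALLOC][12-13 ALLOC][14-37 FREE]
Op 6: e = malloc(6) -> e = 14; heap: [0-5 ALLOC][6-6 ALLOC][7-8 FREE][9-11 ALLOC][12-13 ALLOC][14-19 ALLOC][20-37 FREE]
Op 7: f = malloc(3) -> f = 20; heap: [0-5 ALLOC][6-6 ALLOC][7-8 FREE][9-11 ALLOC][12-13 ALLOC][14-19 ALLOC][20-22 ALLOC][23-37 FREE]
Free blocks: [2 15] total_free=17 largest=15 -> 100*(17-15)/17 = 200/17 ≈ 11.765 -> rounds to 12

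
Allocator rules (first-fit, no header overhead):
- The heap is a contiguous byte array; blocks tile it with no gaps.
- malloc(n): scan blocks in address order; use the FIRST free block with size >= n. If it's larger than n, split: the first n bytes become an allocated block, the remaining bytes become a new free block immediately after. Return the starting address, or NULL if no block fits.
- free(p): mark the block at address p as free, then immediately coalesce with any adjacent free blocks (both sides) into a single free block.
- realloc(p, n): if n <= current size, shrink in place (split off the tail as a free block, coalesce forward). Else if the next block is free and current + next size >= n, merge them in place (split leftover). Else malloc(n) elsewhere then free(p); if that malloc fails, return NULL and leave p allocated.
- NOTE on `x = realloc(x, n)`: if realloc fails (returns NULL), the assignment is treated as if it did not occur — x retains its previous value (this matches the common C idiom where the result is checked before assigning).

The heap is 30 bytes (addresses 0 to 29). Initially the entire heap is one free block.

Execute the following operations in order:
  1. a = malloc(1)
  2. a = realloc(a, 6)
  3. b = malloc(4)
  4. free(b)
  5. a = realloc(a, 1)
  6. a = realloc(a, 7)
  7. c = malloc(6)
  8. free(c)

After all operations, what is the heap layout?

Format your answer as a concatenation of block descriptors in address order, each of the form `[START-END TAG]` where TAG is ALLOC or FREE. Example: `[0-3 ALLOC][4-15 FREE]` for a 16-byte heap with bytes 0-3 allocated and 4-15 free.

Answer: [0-6 ALLOC][7-29 FREE]

Derivation:
Op 1: a = malloc(1) -> a = 0; heap: [0-0 ALLOC][1-29 FREE]
Op 2: a = realloc(a, 6) -> a = 0; heap: [0-5 ALLOC][6-29 FREE]
Op 3: b = malloc(4) -> b = 6; heap: [0-5 ALLOC][6-9 ALLOC][10-29 FREE]
Op 4: free(b) -> (freed b); heap: [0-5 ALLOC][6-29 FREE]
Op 5: a = realloc(a, 1) -> a = 0; heap: [0-0 ALLOC][1-29 FREE]
Op 6: a = realloc(a, 7) -> a = 0; heap: [0-6 ALLOC][7-29 FREE]
Op 7: c = malloc(6) -> c = 7; heap: [0-6 ALLOC][7-12 ALLOC][13-29 FREE]
Op 8: free(c) -> (freed c); heap: [0-6 ALLOC][7-29 FREE]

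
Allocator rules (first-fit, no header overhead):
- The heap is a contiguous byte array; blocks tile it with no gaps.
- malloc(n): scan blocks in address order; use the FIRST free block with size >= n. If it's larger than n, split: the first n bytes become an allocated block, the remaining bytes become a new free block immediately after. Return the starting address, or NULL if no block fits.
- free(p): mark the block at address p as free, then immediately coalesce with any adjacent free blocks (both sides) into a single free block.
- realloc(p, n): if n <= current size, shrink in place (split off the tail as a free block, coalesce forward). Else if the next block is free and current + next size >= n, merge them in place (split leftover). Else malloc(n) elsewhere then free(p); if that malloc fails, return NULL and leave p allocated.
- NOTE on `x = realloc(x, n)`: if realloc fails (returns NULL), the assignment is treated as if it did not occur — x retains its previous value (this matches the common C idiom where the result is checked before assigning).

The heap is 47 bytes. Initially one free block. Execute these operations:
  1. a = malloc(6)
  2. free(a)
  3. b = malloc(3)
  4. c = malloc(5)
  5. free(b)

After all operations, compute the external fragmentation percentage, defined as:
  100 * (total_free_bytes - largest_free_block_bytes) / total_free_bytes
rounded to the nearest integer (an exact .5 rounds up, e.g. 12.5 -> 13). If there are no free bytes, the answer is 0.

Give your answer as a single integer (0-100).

Answer: 7

Derivation:
Op 1: a = malloc(6) -> a = 0; heap: [0-5 ALLOC][6-46 FREE]
Op 2: free(a) -> (freed a); heap: [0-46 FREE]
Op 3: b = malloc(3) -> b = 0; heap: [0-2 ALLOC][3-46 FREE]
Op 4: c = malloc(5) -> c = 3; heap: [0-2 ALLOC][3-7 ALLOC][8-46 FREE]
Op 5: free(b) -> (freed b); heap: [0-2 FREE][3-7 ALLOC][8-46 FREE]
Free blocks: [3 39] total_free=42 largest=39 -> 100*(42-39)/42 = 300/42 ≈ 7.143 -> rounds to 7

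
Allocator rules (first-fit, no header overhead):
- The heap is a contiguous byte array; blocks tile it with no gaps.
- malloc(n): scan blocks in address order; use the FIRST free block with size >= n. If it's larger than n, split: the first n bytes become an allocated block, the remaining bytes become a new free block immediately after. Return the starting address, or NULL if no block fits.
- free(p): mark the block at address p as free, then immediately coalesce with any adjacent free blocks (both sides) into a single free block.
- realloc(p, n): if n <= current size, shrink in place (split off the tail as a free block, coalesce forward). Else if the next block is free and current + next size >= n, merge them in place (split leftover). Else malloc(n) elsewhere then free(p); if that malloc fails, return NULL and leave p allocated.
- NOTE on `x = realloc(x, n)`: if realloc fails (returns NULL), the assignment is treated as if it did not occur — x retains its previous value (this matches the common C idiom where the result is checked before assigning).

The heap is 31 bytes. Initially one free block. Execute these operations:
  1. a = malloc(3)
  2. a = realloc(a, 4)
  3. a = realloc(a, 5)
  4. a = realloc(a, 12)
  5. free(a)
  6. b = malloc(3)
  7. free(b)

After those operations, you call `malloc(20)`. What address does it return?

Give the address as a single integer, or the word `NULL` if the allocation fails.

Op 1: a = malloc(3) -> a = 0; heap: [0-2 ALLOC][3-30 FREE]
Op 2: a = realloc(a, 4) -> a = 0; heap: [0-3 ALLOC][4-30 FREE]
Op 3: a = realloc(a, 5) -> a = 0; heap: [0-4 ALLOC][5-30 FREE]
Op 4: a = realloc(a, 12) -> a = 0; heap: [0-11 ALLOC][12-30 FREE]
Op 5: free(a) -> (freed a); heap: [0-30 FREE]
Op 6: b = malloc(3) -> b = 0; heap: [0-2 ALLOC][3-30 FREE]
Op 7: free(b) -> (freed b); heap: [0-30 FREE]
malloc(20): first-fit scan over [0-30 FREE] -> 0

Answer: 0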